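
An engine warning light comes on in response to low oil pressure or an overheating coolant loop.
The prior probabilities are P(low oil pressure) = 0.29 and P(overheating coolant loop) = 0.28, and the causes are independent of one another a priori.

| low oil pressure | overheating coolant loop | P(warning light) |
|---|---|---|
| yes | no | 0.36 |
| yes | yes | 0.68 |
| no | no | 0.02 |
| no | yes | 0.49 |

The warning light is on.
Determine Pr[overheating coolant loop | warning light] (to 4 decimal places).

Pr[overheating coolant loop | warning light] ≈ 0.6412

P(warning light) = 0.02*0.71*0.72 + 0.49*0.71*0.28 + 0.36*0.29*0.72 + 0.68*0.29*0.28 = 0.010224 + 0.097412 + 0.075168 + 0.055216 = 0.238020
Restricting to configurations with overheating coolant loop present: 0.097412 + 0.055216 = 0.152628.
P(overheating coolant loop | warning light) = 0.152628 / 0.238020 ≈ 0.6412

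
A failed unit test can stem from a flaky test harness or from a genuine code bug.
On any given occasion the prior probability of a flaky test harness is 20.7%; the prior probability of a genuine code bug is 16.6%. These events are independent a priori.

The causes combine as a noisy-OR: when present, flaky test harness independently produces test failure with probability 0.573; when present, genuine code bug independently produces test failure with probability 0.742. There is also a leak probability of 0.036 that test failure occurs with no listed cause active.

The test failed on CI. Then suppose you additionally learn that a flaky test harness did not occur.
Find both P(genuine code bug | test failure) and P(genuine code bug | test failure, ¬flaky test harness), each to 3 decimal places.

P(genuine code bug | test failure) ≈ 0.508; P(genuine code bug | test failure, ¬flaky test harness) ≈ 0.806

Under noisy-OR, P(test failure | causes) = 1 − (1−0.036)·∏(1−qᵢ) over the active causes.
P(test failure) = 0.036*0.793*0.834 + 0.751288*0.793*0.166 + 0.588372*0.207*0.834 + 0.8938*0.207*0.166 = 0.023809 + 0.098898 + 0.101575 + 0.030713 = 0.254995
Of this, 0.129611 comes from 0.098898 + 0.030713 (the genuine code bug=true cases).
P(genuine code bug | test failure) = 0.129611 / 0.254995 ≈ 0.508

Now also conditioning on flaky test harness≠true:
P(test failure | ¬flaky test harness) = 0.036*0.834 + 0.751288*0.166 = 0.030024 + 0.124714 = 0.154738
Restricting to configurations with genuine code bug present: 0.751288*0.166 = 0.124714.
So P(genuine code bug | test failure, ¬flaky test harness) = 0.124714/0.154738 ≈ 0.806.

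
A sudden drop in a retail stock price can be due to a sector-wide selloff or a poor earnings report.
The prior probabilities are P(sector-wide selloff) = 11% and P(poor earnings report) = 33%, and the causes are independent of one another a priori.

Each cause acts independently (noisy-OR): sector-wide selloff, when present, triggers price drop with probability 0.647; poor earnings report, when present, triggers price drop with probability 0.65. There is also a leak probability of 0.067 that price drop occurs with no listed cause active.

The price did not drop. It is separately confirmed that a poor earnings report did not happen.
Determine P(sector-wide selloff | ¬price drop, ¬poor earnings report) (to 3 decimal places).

Under noisy-OR, P(price drop | causes) = 1 − (1−0.067)·∏(1−qᵢ) over the active causes.
P(¬price drop | ¬poor earnings report) = 0.933*0.89 + 0.329349*0.11 = 0.830370 + 0.036228 = 0.866598
Of this, 0.036228 comes from 0.329349*0.11 (the sector-wide selloff=true cases).
So P(sector-wide selloff | ¬price drop, ¬poor earnings report) = 0.036228/0.866598 ≈ 0.042.

P(sector-wide selloff | ¬price drop, ¬poor earnings report) ≈ 0.042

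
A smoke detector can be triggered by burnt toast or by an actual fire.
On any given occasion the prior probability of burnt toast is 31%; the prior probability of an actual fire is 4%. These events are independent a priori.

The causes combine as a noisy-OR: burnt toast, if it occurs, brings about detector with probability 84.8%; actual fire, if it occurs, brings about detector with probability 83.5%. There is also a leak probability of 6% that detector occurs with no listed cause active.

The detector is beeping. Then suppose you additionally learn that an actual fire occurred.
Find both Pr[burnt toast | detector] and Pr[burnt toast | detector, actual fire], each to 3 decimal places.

Under noisy-OR, P(detector | causes) = 1 − (1−0.06)·∏(1−qᵢ) over the active causes.
By total probability over the 4 (burnt toast, actual fire) configurations:
  P(detector) = 0.06×0.69×0.96 + 0.8449×0.69×0.04 + 0.85712×0.31×0.96 + 0.976425×0.31×0.04
        = 0.039744 + 0.023319 + 0.255079 + 0.012108 = 0.330250
Keeping only the burnt toast-present terms gives 0.267187, so
  P(burnt toast | detector) = 0.267187 / 0.330250 ≈ 0.809

Now also conditioning on actual fire=true:
Weight on burnt toast=true, given the evidence: 0.976425×0.31 = 0.302692
The normalizing constant is 0.8449×0.69 + 0.976425×0.31 = 0.885673
P(burnt toast | detector, actual fire) = 0.302692/0.885673 ≈ 0.342
This is intercausal reasoning (explaining away): once actual fire accounts for the detector, burnt toast becomes less likely.

Pr[burnt toast | detector] ≈ 0.809; Pr[burnt toast | detector, actual fire] ≈ 0.342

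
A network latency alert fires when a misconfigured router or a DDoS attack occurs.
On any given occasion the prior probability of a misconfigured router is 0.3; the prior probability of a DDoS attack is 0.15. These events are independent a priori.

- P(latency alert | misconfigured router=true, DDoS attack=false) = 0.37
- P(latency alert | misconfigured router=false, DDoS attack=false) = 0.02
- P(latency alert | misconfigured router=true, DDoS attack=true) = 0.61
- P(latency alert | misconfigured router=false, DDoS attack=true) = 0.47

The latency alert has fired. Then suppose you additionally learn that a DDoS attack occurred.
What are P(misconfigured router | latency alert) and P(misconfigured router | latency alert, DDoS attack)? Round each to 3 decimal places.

By total probability over the 4 (misconfigured router, DDoS attack) configurations:
  P(latency alert) = 0.02×0.7×0.85 + 0.47×0.7×0.15 + 0.37×0.3×0.85 + 0.61×0.3×0.15
        = 0.011900 + 0.049350 + 0.094350 + 0.027450 = 0.183050
Configurations with misconfigured router contribute 0.121800, so
  P(misconfigured router | latency alert) = 0.121800 / 0.183050 ≈ 0.665

Now condition on the additional information:
Numerator (weight on configurations with misconfigured router): 0.61×0.3 = 0.183000
Normalizer over all consistent configurations: 0.47×0.7 + 0.61×0.3 = 0.512000
Posterior = 0.183000 / 0.512000 ≈ 0.357

P(misconfigured router | latency alert) ≈ 0.665; P(misconfigured router | latency alert, DDoS attack) ≈ 0.357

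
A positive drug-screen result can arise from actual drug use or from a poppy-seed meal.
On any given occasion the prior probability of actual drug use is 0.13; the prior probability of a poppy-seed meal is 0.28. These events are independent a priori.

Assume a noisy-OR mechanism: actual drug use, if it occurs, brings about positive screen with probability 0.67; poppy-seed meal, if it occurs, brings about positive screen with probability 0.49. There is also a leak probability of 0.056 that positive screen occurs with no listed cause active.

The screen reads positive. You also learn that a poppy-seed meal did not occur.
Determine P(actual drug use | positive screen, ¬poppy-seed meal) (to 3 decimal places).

Under noisy-OR, P(positive screen | causes) = 1 − (1−0.056)·∏(1−qᵢ) over the active causes.
Numerator (weight on configurations with actual drug use): 0.68848×0.13 = 0.089502
Normalizer over all consistent configurations: 0.056×0.87 + 0.68848×0.13 = 0.138222
P(actual drug use | positive screen, ¬poppy-seed meal) = 0.089502/0.138222 ≈ 0.648

P(actual drug use | positive screen, ¬poppy-seed meal) ≈ 0.648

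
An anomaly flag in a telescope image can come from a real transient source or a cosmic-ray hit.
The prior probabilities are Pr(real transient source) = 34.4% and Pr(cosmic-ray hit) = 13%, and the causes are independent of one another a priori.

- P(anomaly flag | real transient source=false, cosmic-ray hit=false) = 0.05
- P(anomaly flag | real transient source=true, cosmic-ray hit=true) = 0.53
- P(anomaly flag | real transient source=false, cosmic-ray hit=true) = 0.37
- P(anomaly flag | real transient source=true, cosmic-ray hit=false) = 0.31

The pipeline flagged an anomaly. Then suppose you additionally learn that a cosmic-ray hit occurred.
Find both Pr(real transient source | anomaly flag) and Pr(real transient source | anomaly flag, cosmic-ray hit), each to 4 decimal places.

Pr(real transient source | anomaly flag) ≈ 0.6597; Pr(real transient source | anomaly flag, cosmic-ray hit) ≈ 0.4289

P(anomaly flag) = 0.05·0.656·0.87 + 0.37·0.656·0.13 + 0.31·0.344·0.87 + 0.53·0.344·0.13 = 0.028536 + 0.031554 + 0.092777 + 0.023702 = 0.176569
Of this, 0.116479 comes from 0.092777 + 0.023702 (the real transient source=true cases).
Hence the posterior is 0.116479/0.176569 ≈ 0.6597.

With the extra evidence:
For the numerator, keep only real transient source=true terms: 0.53·0.344 = 0.182320
Normalizer over all consistent configurations: 0.37·0.656 + 0.53·0.344 = 0.425040
Posterior = 0.182320 / 0.425040 ≈ 0.4289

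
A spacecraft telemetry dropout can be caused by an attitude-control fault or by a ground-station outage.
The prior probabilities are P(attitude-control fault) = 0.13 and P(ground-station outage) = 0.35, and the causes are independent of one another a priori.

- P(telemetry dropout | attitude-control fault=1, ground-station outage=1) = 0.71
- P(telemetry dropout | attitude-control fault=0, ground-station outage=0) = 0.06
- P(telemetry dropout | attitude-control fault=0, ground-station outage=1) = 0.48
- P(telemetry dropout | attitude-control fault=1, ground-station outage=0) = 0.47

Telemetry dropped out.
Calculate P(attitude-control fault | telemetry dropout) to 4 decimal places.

Sum P(telemetry dropout|·) weighted by the priors over the 4 (attitude-control fault, ground-station outage) configurations:
  P(telemetry dropout) = 0.06×0.87×0.65 + 0.48×0.87×0.35 + 0.47×0.13×0.65 + 0.71×0.13×0.35
        = 0.033930 + 0.146160 + 0.039715 + 0.032305 = 0.252110
Keeping only the attitude-control fault-present terms gives 0.072020, so
  P(attitude-control fault | telemetry dropout) = 0.072020 / 0.252110 ≈ 0.2857

P(attitude-control fault | telemetry dropout) ≈ 0.2857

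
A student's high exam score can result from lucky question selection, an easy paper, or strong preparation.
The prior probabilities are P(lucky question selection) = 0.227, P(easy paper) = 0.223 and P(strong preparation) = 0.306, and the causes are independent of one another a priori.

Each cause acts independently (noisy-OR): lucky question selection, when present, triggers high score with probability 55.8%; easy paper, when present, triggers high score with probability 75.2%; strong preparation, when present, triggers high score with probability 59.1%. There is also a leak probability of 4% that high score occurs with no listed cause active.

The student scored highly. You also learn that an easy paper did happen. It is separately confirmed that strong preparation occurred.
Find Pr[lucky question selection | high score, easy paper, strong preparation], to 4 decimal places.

Under noisy-OR, P(high score | causes) = 1 − (1−0.04)·∏(1−qᵢ) over the active causes.
For the numerator, keep only lucky question selection=true terms: 0.95696·0.227 = 0.217230
The normalizing constant is 0.902625·0.773 + 0.95696·0.227 = 0.914959
P(lucky question selection | high score, easy paper, strong preparation) = 0.217230/0.914959 ≈ 0.2374

Pr[lucky question selection | high score, easy paper, strong preparation] ≈ 0.2374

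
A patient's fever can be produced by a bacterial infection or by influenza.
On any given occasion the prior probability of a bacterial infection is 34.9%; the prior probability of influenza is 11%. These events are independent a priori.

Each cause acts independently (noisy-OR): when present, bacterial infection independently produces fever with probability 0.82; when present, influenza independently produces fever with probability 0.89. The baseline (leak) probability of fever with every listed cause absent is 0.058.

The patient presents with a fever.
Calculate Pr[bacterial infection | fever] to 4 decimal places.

Pr[bacterial infection | fever] ≈ 0.7514

Under noisy-OR, P(fever | causes) = 1 − (1−0.058)·∏(1−qᵢ) over the active causes.
Enumerate the 4 (bacterial infection, influenza) configurations and weight by the priors:
  P(fever) = 0.058×0.651×0.89 + 0.89638×0.651×0.11 + 0.83044×0.349×0.89 + 0.981348×0.349×0.11
        = 0.033605 + 0.064190 + 0.257943 + 0.037674 = 0.393412
Configurations with bacterial infection contribute 0.295617, so
  P(bacterial infection | fever) = 0.295617 / 0.393412 ≈ 0.7514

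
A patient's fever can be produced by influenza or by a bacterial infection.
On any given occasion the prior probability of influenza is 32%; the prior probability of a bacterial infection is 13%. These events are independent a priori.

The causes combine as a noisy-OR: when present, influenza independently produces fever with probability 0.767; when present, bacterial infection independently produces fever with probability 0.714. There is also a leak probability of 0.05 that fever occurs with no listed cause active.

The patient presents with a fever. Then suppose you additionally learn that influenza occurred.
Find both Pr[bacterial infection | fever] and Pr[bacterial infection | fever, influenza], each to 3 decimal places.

Under noisy-OR, P(fever | causes) = 1 − (1−0.05)·∏(1−qᵢ) over the active causes.
P(fever) = 0.05×0.68×0.87 + 0.7283×0.68×0.13 + 0.77865×0.32×0.87 + 0.936694×0.32×0.13 = 0.029580 + 0.064382 + 0.216776 + 0.038966 = 0.349704
The bacterial infection-present share is 0.064382 + 0.038966 = 0.103348.
P(bacterial infection | fever) = 0.103348 / 0.349704 ≈ 0.296

With the extra evidence:
Numerator (weight on configurations with bacterial infection): 0.936694×0.13 = 0.121770
Normalizer over all consistent configurations: 0.77865×0.87 + 0.936694×0.13 = 0.799195
P(bacterial infection | fever, influenza) = 0.121770/0.799195 ≈ 0.152
— influenza explains away the evidence for bacterial infection.

Pr[bacterial infection | fever] ≈ 0.296; Pr[bacterial infection | fever, influenza] ≈ 0.152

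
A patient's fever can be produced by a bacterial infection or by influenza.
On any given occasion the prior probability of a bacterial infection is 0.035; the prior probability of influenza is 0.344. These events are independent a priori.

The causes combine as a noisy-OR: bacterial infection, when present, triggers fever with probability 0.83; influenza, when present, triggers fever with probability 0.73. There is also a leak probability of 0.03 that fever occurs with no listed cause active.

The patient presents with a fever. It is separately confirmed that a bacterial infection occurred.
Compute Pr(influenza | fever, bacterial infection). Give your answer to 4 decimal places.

Under noisy-OR, P(fever | causes) = 1 − (1−0.03)·∏(1−qᵢ) over the active causes.
Enumerate both values of influenza and weight by the priors:
  P(fever | bacterial infection) = 0.8351×0.656 + 0.955477×0.344
        = 0.547826 + 0.328684 = 0.876510
Keeping only the influenza-present terms gives 0.328684, so
  P(influenza | fever, bacterial infection) = 0.328684 / 0.876510 ≈ 0.3750

Pr(influenza | fever, bacterial infection) ≈ 0.3750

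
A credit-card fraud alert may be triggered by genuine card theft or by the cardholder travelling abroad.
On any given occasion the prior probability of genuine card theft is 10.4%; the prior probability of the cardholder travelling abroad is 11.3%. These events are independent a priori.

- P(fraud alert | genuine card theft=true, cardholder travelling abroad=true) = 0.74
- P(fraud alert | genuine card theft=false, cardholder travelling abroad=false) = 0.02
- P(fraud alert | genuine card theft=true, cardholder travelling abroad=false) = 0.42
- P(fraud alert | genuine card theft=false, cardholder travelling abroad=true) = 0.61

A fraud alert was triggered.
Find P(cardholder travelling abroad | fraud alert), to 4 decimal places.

P(cardholder travelling abroad | fraud alert) ≈ 0.5632

Numerator (weight on configurations with cardholder travelling abroad): 0.061761 + 0.008696 = 0.070457
The normalizing constant is 0.02×0.896×0.887 + 0.61×0.896×0.113 + 0.42×0.104×0.887 + 0.74×0.104×0.113 = 0.125096
P(cardholder travelling abroad | fraud alert) = 0.070457/0.125096 ≈ 0.5632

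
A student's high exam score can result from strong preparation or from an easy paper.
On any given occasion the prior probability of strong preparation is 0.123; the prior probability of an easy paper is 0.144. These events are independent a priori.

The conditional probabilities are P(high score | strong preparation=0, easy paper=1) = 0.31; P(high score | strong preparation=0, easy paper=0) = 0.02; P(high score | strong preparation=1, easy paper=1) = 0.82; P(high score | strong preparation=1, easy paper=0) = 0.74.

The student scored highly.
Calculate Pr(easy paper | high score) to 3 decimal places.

Pr(easy paper | high score) ≈ 0.366

Sum P(high score|·) weighted by the priors over the 4 (strong preparation, easy paper) configurations:
  P(high score) = 0.02·0.877·0.856 + 0.31·0.877·0.144 + 0.74·0.123·0.856 + 0.82·0.123·0.144
        = 0.015014 + 0.039149 + 0.077913 + 0.014524 = 0.146600
Keeping only the easy paper-present terms gives 0.053673, so
  P(easy paper | high score) = 0.053673 / 0.146600 ≈ 0.366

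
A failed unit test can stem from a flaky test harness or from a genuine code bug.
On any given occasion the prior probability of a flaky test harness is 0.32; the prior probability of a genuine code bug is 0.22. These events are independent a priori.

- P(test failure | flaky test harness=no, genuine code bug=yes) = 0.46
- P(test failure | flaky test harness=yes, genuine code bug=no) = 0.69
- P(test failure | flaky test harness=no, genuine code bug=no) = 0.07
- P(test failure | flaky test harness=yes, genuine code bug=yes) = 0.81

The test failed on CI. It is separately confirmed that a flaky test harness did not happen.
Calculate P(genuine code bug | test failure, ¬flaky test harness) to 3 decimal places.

Numerator (weight on configurations with genuine code bug): 0.46·0.22 = 0.101200
Normalizer over all consistent configurations: 0.07·0.78 + 0.46·0.22 = 0.155800
Posterior = 0.101200 / 0.155800 ≈ 0.650

P(genuine code bug | test failure, ¬flaky test harness) ≈ 0.650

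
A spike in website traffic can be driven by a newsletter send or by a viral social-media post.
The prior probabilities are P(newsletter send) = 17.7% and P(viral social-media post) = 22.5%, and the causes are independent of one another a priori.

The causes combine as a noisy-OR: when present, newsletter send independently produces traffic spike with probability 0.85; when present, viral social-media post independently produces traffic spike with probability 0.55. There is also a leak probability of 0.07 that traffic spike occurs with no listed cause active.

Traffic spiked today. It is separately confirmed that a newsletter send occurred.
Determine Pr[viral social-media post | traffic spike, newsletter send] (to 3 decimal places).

Pr[viral social-media post | traffic spike, newsletter send] ≈ 0.240

Under noisy-OR, P(traffic spike | causes) = 1 − (1−0.07)·∏(1−qᵢ) over the active causes.
For the numerator, keep only viral social-media post=true terms: 0.937225·0.225 = 0.210876
Normalizer over all consistent configurations: 0.8605·0.775 + 0.937225·0.225 = 0.877764
Posterior = 0.210876 / 0.877764 ≈ 0.240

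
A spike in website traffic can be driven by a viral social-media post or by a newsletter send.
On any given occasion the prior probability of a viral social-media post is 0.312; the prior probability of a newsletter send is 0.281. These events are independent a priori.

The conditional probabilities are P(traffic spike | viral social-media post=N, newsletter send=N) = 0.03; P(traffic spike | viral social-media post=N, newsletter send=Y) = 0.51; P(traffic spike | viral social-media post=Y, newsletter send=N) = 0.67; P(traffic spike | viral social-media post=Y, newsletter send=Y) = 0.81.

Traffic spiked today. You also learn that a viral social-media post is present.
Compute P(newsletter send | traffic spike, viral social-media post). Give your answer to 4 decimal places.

P(newsletter send | traffic spike, viral social-media post) ≈ 0.3209

For the numerator, keep only newsletter send=true terms: 0.81*0.281 = 0.227610
Denominator P(traffic spike | viral social-media post): 0.67*0.719 + 0.81*0.281 = 0.709340
P(newsletter send | traffic spike, viral social-media post) = 0.227610/0.709340 ≈ 0.3209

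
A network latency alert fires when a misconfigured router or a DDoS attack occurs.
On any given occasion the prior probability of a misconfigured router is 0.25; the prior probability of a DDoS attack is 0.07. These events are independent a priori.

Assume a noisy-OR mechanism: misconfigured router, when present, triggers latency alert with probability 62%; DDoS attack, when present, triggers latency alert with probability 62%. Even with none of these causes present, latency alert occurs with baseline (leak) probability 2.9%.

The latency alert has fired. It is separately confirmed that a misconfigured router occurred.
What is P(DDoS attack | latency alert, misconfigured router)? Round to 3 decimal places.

Under noisy-OR, P(latency alert | causes) = 1 − (1−0.029)·∏(1−qᵢ) over the active causes.
By total probability over both values of DDoS attack:
  P(latency alert | misconfigured router) = 0.63102·0.93 + 0.859788·0.07
        = 0.586849 + 0.060185 = 0.647034
The terms with DDoS attack present sum to 0.060185, so
  P(DDoS attack | latency alert, misconfigured router) = 0.060185 / 0.647034 ≈ 0.093

P(DDoS attack | latency alert, misconfigured router) ≈ 0.093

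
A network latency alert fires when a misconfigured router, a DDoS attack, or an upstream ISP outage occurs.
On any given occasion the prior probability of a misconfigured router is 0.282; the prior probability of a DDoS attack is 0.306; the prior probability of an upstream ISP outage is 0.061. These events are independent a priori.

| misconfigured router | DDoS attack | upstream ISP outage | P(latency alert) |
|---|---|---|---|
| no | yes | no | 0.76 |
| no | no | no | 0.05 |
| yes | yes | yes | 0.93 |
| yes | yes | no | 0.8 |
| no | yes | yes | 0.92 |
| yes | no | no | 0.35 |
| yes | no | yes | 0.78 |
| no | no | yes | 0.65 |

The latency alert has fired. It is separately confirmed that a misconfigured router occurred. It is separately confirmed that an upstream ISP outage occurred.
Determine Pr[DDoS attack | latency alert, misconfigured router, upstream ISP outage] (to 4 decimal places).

P(latency alert | misconfigured router, upstream ISP outage) = 0.78·0.694 + 0.93·0.306 = 0.541320 + 0.284580 = 0.825900
The DDoS attack-present share is 0.93·0.306 = 0.284580.
P(DDoS attack | latency alert, misconfigured router, upstream ISP outage) = 0.284580 / 0.825900 ≈ 0.3446

Pr[DDoS attack | latency alert, misconfigured router, upstream ISP outage] ≈ 0.3446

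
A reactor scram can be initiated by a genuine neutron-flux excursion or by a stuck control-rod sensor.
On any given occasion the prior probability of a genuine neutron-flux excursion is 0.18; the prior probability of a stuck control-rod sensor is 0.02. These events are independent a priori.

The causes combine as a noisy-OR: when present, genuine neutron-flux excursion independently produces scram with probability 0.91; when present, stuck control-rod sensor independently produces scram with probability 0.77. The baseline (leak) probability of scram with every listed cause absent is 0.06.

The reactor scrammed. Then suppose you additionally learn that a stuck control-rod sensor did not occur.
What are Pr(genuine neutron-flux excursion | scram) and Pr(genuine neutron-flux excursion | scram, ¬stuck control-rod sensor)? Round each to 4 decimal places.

Under noisy-OR, P(scram | causes) = 1 − (1−0.06)·∏(1−qᵢ) over the active causes.
Weight on genuine neutron-flux excursion=true, given the evidence: 0.161477 + 0.003530 = 0.165007
The normalizing constant is 0.06×0.82×0.98 + 0.7838×0.82×0.02 + 0.9154×0.18×0.98 + 0.980542×0.18×0.02 = 0.226077
P(genuine neutron-flux excursion | scram) = 0.165007/0.226077 ≈ 0.7299

Now also conditioning on stuck control-rod sensor≠true:
Numerator (weight on configurations with genuine neutron-flux excursion): 0.9154*0.18 = 0.164772
Normalizer over all consistent configurations: 0.06*0.82 + 0.9154*0.18 = 0.213972
Posterior = 0.164772 / 0.213972 ≈ 0.7701
Ruling out stuck control-rod sensor raises the posterior on genuine neutron-flux excursion — the flip side of explaining away.

Pr(genuine neutron-flux excursion | scram) ≈ 0.7299; Pr(genuine neutron-flux excursion | scram, ¬stuck control-rod sensor) ≈ 0.7701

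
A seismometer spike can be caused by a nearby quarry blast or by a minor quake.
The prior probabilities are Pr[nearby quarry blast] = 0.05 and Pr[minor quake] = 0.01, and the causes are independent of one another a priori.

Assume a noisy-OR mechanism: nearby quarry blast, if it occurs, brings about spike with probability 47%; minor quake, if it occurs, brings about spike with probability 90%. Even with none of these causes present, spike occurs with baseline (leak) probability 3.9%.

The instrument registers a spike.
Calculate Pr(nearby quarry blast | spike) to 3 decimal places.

Under noisy-OR, P(spike | causes) = 1 − (1−0.039)·∏(1−qᵢ) over the active causes.
P(spike) = 0.039·0.95·0.99 + 0.9039·0.95·0.01 + 0.49067·0.05·0.99 + 0.949067·0.05·0.01 = 0.036679 + 0.008587 + 0.024288 + 0.000475 = 0.070029
The nearby quarry blast-present share is 0.024288 + 0.000475 = 0.024763.
Hence the posterior is 0.024763/0.070029 ≈ 0.354.

Pr(nearby quarry blast | spike) ≈ 0.354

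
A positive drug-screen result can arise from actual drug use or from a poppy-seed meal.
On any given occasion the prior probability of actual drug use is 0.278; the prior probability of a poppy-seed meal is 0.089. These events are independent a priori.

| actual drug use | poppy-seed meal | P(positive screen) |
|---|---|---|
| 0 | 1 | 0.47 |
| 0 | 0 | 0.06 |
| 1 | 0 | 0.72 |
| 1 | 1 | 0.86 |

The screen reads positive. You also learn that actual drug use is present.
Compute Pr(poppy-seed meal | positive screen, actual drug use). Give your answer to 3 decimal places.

Weight on poppy-seed meal=true, given the evidence: 0.86*0.089 = 0.076540
Normalizer over all consistent configurations: 0.72*0.911 + 0.86*0.089 = 0.732460
P(poppy-seed meal | positive screen, actual drug use) = 0.076540/0.732460 ≈ 0.104

Pr(poppy-seed meal | positive screen, actual drug use) ≈ 0.104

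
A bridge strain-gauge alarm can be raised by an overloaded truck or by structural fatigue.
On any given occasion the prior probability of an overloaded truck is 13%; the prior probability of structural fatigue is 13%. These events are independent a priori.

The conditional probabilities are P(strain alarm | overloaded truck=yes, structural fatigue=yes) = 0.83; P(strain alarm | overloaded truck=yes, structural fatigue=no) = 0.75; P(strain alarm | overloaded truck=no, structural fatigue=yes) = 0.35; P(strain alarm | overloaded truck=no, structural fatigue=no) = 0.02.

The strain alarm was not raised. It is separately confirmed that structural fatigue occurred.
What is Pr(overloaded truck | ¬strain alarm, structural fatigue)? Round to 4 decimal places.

Sum P(¬strain alarm|·) weighted by the priors over both values of overloaded truck:
  P(¬strain alarm | structural fatigue) = 0.65*0.87 + 0.17*0.13
        = 0.565500 + 0.022100 = 0.587600
Configurations with overloaded truck contribute 0.022100, so
  P(overloaded truck | ¬strain alarm, structural fatigue) = 0.022100 / 0.587600 ≈ 0.0376

Pr(overloaded truck | ¬strain alarm, structural fatigue) ≈ 0.0376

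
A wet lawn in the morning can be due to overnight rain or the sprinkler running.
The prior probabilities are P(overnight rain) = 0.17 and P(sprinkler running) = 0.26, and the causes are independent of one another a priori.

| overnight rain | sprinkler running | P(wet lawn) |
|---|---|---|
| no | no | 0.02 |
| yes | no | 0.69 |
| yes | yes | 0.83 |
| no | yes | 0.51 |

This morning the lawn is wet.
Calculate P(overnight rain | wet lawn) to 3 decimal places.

P(overnight rain | wet lawn) ≈ 0.502

For the numerator, keep only overnight rain=true terms: 0.086802 + 0.036686 = 0.123488
Denominator P(wet lawn): 0.02·0.83·0.74 + 0.51·0.83·0.26 + 0.69·0.17·0.74 + 0.83·0.17·0.26 = 0.245830
P(overnight rain | wet lawn) = 0.123488/0.245830 ≈ 0.502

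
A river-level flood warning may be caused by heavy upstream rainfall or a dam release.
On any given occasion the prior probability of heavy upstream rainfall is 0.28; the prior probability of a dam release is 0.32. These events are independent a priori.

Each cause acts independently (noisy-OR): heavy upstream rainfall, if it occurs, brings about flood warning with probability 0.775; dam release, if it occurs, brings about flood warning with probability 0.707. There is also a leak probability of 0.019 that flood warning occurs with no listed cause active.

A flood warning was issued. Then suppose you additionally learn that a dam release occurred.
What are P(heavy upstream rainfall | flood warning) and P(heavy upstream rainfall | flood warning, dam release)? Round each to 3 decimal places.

Under noisy-OR, P(flood warning | causes) = 1 − (1−0.019)·∏(1−qᵢ) over the active causes.
Sum P(flood warning|·) weighted by the priors over the 4 (heavy upstream rainfall, dam release) configurations:
  P(flood warning) = 0.019·0.72·0.68 + 0.712567·0.72·0.32 + 0.779275·0.28·0.68 + 0.935328·0.28·0.32
        = 0.009302 + 0.164175 + 0.148374 + 0.083805 = 0.405656
Configurations with heavy upstream rainfall contribute 0.232179, so
  P(heavy upstream rainfall | flood warning) = 0.232179 / 0.405656 ≈ 0.572

Now also conditioning on dam release=true:
By total probability over both values of heavy upstream rainfall:
  P(flood warning | dam release) = 0.712567*0.72 + 0.935328*0.28
        = 0.513048 + 0.261892 = 0.774940
Configurations with heavy upstream rainfall contribute 0.261892, so
  P(heavy upstream rainfall | flood warning, dam release) = 0.261892 / 0.774940 ≈ 0.338

P(heavy upstream rainfall | flood warning) ≈ 0.572; P(heavy upstream rainfall | flood warning, dam release) ≈ 0.338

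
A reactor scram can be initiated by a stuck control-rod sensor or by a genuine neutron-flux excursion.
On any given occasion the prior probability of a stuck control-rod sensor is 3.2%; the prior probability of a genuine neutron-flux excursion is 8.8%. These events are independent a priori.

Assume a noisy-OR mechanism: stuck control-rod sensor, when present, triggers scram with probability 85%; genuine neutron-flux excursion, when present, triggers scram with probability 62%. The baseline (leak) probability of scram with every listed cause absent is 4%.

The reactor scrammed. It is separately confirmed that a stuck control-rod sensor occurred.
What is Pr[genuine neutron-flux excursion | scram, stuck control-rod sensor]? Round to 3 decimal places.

Pr[genuine neutron-flux excursion | scram, stuck control-rod sensor] ≈ 0.096

Under noisy-OR, P(scram | causes) = 1 − (1−0.04)·∏(1−qᵢ) over the active causes.
Numerator (weight on configurations with genuine neutron-flux excursion): 0.94528*0.088 = 0.083185
The normalizing constant is 0.856*0.912 + 0.94528*0.088 = 0.863857
P(genuine neutron-flux excursion | scram, stuck control-rod sensor) = 0.083185/0.863857 ≈ 0.096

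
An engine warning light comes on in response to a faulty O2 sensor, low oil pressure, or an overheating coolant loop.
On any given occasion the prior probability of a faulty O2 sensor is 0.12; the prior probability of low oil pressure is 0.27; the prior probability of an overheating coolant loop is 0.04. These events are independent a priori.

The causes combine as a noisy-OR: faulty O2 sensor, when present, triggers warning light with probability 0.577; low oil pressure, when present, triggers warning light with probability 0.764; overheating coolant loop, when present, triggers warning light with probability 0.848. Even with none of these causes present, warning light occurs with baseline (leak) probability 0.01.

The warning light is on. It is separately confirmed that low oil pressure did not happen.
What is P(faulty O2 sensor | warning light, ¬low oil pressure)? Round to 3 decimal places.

Under noisy-OR, P(warning light | causes) = 1 − (1−0.01)·∏(1−qᵢ) over the active causes.
Sum P(warning light|·) weighted by the priors over the 4 (faulty O2 sensor, overheating coolant loop) configurations:
  P(warning light | ¬low oil pressure) = 0.01*0.88*0.96 + 0.84952*0.88*0.04 + 0.58123*0.12*0.96 + 0.936347*0.12*0.04
        = 0.008448 + 0.029903 + 0.066958 + 0.004494 = 0.109803
The terms with faulty O2 sensor present sum to 0.071452, so
  P(faulty O2 sensor | warning light, ¬low oil pressure) = 0.071452 / 0.109803 ≈ 0.651

P(faulty O2 sensor | warning light, ¬low oil pressure) ≈ 0.651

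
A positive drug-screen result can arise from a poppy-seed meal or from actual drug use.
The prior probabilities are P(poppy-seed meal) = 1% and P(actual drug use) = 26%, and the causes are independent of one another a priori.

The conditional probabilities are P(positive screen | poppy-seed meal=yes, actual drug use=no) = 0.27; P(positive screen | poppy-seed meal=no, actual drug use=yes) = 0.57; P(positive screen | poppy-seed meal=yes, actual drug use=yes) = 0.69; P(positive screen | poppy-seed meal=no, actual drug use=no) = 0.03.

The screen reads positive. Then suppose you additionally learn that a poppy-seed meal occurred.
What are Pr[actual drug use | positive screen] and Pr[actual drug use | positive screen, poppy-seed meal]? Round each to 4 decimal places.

Pr[actual drug use | positive screen] ≈ 0.8610; Pr[actual drug use | positive screen, poppy-seed meal] ≈ 0.4731

For the numerator, keep only actual drug use=true terms: 0.146718 + 0.001794 = 0.148512
Normalizer over all consistent configurations: 0.03×0.99×0.74 + 0.57×0.99×0.26 + 0.27×0.01×0.74 + 0.69×0.01×0.26 = 0.172488
P(actual drug use | positive screen) = 0.148512/0.172488 ≈ 0.8610

With the extra evidence:
Enumerate both values of actual drug use and weight by the priors:
  P(positive screen | poppy-seed meal) = 0.27×0.74 + 0.69×0.26
        = 0.199800 + 0.179400 = 0.379200
The terms with actual drug use present sum to 0.179400, so
  P(actual drug use | positive screen, poppy-seed meal) = 0.179400 / 0.379200 ≈ 0.4731
The drop from 0.8610 to 0.4731 is the explaining-away (discounting) effect.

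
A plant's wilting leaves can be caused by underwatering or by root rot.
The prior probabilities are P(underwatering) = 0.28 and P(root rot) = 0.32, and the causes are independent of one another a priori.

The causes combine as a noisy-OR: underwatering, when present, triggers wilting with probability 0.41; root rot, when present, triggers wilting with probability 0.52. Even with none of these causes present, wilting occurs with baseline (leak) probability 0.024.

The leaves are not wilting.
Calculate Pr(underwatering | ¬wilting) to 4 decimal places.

Under noisy-OR, P(wilting | causes) = 1 − (1−0.024)·∏(1−qᵢ) over the active causes.
Sum P(¬wilting|·) weighted by the priors over the 4 (underwatering, root rot) configurations:
  P(¬wilting) = 0.976·0.72·0.68 + 0.46848·0.72·0.32 + 0.57584·0.28·0.68 + 0.276403·0.28·0.32
        = 0.477850 + 0.107938 + 0.109640 + 0.024766 = 0.720194
Configurations with underwatering contribute 0.134406, so
  P(underwatering | ¬wilting) = 0.134406 / 0.720194 ≈ 0.1866

Pr(underwatering | ¬wilting) ≈ 0.1866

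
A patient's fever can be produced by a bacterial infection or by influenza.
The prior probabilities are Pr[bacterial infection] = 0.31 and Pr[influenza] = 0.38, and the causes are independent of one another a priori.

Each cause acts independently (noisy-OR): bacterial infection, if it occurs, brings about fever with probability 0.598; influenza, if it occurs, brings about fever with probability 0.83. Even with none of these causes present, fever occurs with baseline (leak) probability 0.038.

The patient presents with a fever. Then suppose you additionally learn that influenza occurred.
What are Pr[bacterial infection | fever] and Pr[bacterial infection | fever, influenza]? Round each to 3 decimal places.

Under noisy-OR, P(fever | causes) = 1 − (1−0.038)·∏(1−qᵢ) over the active causes.
Enumerate the 4 (bacterial infection, influenza) configurations and weight by the priors:
  P(fever) = 0.038·0.69·0.62 + 0.83646·0.69·0.38 + 0.613276·0.31·0.62 + 0.934257·0.31·0.38
        = 0.016256 + 0.219320 + 0.117872 + 0.110055 = 0.463503
Keeping only the bacterial infection-present terms gives 0.227927, so
  P(bacterial infection | fever) = 0.227927 / 0.463503 ≈ 0.492

Now also conditioning on influenza=true:
Weight on bacterial infection=true, given the evidence: 0.934257·0.31 = 0.289620
Normalizer over all consistent configurations: 0.83646·0.69 + 0.934257·0.31 = 0.866777
Posterior = 0.289620 / 0.866777 ≈ 0.334

Pr[bacterial infection | fever] ≈ 0.492; Pr[bacterial infection | fever, influenza] ≈ 0.334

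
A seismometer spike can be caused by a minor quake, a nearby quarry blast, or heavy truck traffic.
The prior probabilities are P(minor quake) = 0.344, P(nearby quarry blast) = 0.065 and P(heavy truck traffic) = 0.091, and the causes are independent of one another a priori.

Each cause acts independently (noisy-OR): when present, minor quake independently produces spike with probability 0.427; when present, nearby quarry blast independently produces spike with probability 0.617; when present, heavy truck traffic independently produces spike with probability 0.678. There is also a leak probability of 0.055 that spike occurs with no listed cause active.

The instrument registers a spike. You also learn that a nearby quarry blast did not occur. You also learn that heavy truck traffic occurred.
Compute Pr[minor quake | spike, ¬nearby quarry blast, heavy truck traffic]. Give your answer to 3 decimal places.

Pr[minor quake | spike, ¬nearby quarry blast, heavy truck traffic] ≈ 0.384

Under noisy-OR, P(spike | causes) = 1 − (1−0.055)·∏(1−qᵢ) over the active causes.
Enumerate both values of minor quake and weight by the priors:
  P(spike | ¬nearby quarry blast, heavy truck traffic) = 0.69571·0.656 + 0.825642·0.344
        = 0.456386 + 0.284021 = 0.740407
The terms with minor quake present sum to 0.284021, so
  P(minor quake | spike, ¬nearby quarry blast, heavy truck traffic) = 0.284021 / 0.740407 ≈ 0.384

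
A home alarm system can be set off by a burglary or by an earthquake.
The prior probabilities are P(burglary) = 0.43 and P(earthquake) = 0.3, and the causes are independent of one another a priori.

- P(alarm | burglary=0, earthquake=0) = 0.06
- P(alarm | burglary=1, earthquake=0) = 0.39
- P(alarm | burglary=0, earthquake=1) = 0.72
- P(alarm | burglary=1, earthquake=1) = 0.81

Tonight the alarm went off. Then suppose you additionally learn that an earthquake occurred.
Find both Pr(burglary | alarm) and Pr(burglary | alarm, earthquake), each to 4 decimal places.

Pr(burglary | alarm) ≈ 0.6014; Pr(burglary | alarm, earthquake) ≈ 0.4591

P(alarm) = 0.06·0.57·0.7 + 0.72·0.57·0.3 + 0.39·0.43·0.7 + 0.81·0.43·0.3 = 0.023940 + 0.123120 + 0.117390 + 0.104490 = 0.368940
Restricting to configurations with burglary present: 0.117390 + 0.104490 = 0.221880.
P(burglary | alarm) = 0.221880 / 0.368940 ≈ 0.6014

With the extra evidence:
P(alarm | earthquake) = 0.72*0.57 + 0.81*0.43 = 0.410400 + 0.348300 = 0.758700
Of this, 0.348300 comes from 0.81*0.43 (the burglary=true cases).
P(burglary | alarm, earthquake) = 0.348300 / 0.758700 ≈ 0.4591
— earthquake explains away the evidence for burglary.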